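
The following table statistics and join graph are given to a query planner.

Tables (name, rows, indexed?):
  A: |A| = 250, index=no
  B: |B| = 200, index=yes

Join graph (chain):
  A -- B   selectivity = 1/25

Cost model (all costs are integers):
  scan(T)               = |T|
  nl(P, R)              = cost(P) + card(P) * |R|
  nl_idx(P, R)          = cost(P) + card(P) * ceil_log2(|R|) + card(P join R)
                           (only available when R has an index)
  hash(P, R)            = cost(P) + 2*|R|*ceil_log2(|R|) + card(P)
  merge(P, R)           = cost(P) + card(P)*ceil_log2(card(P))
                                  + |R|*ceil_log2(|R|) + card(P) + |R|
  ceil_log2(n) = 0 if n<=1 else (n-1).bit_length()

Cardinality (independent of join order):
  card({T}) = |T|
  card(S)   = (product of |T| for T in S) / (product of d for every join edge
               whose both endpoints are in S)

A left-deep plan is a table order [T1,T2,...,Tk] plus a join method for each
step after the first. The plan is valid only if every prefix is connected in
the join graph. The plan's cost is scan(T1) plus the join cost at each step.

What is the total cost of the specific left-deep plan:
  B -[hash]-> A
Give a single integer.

step 1: scan B: cost=200, card=200
step 2: join A via hash
    card(P join A) = 200*250/(25) = 2000
    cost = 200 + 2*250*8 + 200 = 4400

4400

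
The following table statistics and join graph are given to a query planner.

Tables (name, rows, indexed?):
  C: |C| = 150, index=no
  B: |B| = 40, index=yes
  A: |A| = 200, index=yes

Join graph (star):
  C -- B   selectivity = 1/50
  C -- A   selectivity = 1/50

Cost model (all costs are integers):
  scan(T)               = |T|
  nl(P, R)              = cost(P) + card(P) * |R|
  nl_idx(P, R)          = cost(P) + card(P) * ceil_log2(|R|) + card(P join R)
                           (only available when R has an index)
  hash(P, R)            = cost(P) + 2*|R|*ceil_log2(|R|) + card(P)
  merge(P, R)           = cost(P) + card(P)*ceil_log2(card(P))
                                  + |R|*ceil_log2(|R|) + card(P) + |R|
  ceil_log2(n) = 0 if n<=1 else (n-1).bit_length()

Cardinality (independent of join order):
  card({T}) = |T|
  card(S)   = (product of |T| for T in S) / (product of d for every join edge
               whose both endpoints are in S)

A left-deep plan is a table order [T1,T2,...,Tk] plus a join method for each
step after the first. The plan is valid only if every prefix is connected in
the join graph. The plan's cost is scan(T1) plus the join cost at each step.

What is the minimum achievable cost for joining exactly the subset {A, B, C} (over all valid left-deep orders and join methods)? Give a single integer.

2220

Selinger DP over subsets of {A,B,C}:
  {C}: scan cost=150, card=150
  {B}: scan cost=40, card=40
  {A}: scan cost=200, card=200
  {BC}: card=120; try (B,hash)→780, (B,nl_idx)→1170, (C,merge)→1670, (B,merge)→1780, (C,hash)→2480, (C,nl)→6040 …(+1); best=780 via (B,hash)
  {AC}: card=600; try (A,nl_idx)→1950, (C,hash)→2800, (A,merge)→3300, (C,merge)→3350, (A,hash)→3500, (A,nl)→30150 …(+1); best=1950 via (A,nl_idx)
  {ABC}: card=480; try (A,nl_idx)→2220, (B,hash)→3030, (A,merge)→3540, (A,hash)→4100, (B,nl_idx)→6030, (B,merge)→8830 …(+2); best=2220 via (A,nl_idx)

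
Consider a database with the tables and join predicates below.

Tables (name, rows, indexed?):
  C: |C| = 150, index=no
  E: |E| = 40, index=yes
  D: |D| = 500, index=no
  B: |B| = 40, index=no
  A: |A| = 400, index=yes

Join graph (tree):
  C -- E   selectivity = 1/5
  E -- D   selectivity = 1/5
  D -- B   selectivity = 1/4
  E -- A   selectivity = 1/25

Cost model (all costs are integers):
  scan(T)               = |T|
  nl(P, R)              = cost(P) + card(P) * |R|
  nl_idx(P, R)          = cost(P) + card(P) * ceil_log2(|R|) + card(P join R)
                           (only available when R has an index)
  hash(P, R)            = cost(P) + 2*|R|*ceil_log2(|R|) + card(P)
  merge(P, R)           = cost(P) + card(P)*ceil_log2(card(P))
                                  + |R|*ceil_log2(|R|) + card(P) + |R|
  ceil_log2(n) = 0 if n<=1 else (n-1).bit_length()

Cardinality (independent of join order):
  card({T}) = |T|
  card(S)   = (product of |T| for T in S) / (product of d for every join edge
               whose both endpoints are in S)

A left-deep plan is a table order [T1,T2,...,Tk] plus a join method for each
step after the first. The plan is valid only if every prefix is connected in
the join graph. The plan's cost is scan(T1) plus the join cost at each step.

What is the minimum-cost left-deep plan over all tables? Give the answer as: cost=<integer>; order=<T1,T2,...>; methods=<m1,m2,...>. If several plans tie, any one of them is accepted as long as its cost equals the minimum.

Selinger DP (subsets sized 1..n):
  {C}: scan cost=150, card=150
  {E}: scan cost=40, card=40
  {D}: scan cost=500, card=500
  {B}: scan cost=40, card=40
  {A}: scan cost=400, card=400
  {CE}: card=1200; try (E,hash)→780, (C,merge)→1670, (E,merge)→1780, (E,nl_idx)→2250, (C,hash)→2480, (C,nl)→6040 …(+1); best=780 via (E,hash)
  {DE}: card=4000; try (E,hash)→1480, (D,merge)→5320, (E,merge)→5780, (E,nl_idx)→7500, (D,hash)→9080, (D,nl)→20040 …(+1); best=1480 via (E,hash)
  {AE}: card=640; try (A,nl_idx)→1040, (E,hash)→1280, (E,nl_idx)→3440, (A,merge)→4320, (E,merge)→4680, (A,hash)→7280 …(+2); best=1040 via (A,nl_idx)
  {BD}: card=5000; try (B,hash)→1480, (D,merge)→5320, (B,merge)→5780, (D,hash)→9080, (D,nl)→20040, (B,nl)→20500; best=1480 via (B,hash)
  {CDE}: card=120000; try (C,hash)→7880, (D,hash)→10980, (D,merge)→20180, (C,merge)→54830, (D,nl)→600780, (C,nl)→601480; best=7880 via (C,hash)
  {ACE}: card=19200; try (C,hash)→4080, (A,hash)→9180, (C,merge)→9430, (A,merge)→19180, (A,nl_idx)→30780, (C,nl)→97040 …(+1); best=4080 via (C,hash)
  {BDE}: card=40000; try (B,hash)→5960, (E,hash)→6960, (B,merge)→53760, (E,nl_idx)→71480, (E,merge)→71760, (B,nl)→161480 …(+1); best=5960 via (B,hash)
  {ADE}: card=64000; try (D,hash)→10680, (A,hash)→12680, (D,merge)→13080, (A,merge)→57480, (A,nl_idx)→101480, (D,nl)→321040 …(+1); best=10680 via (D,hash)
  {BCDE}: card=1200000; try (C,hash)→48360, (B,hash)→128360, (C,merge)→687310, (B,merge)→2168160, (B,nl)→4807880, (C,nl)→6005960; best=48360 via (C,hash)
  {ACDE}: card=1920000; try (D,hash)→32280, (C,hash)→77080, (A,hash)→135080, (D,merge)→316280, (C,merge)→1100030, (A,merge)→2171880 …(+4); best=32280 via (D,hash)
  {ABDE}: card=640000; try (A,hash)→53160, (B,hash)→75160, (A,merge)→689960, (A,nl_idx)→1005960, (B,merge)→1098960, (B,nl)→2570680 …(+1); best=53160 via (A,hash)
  {ABCDE}: card=19200000; try (C,hash)→695560, (A,hash)→1255560, (B,hash)→1952760, (C,merge)→13494510, (A,merge)→26452360, (A,nl_idx)→30048360 …(+4); best=695560 via (C,hash)

cost=695560; order=D,E,B,A,C; methods=hash,hash,hash,hash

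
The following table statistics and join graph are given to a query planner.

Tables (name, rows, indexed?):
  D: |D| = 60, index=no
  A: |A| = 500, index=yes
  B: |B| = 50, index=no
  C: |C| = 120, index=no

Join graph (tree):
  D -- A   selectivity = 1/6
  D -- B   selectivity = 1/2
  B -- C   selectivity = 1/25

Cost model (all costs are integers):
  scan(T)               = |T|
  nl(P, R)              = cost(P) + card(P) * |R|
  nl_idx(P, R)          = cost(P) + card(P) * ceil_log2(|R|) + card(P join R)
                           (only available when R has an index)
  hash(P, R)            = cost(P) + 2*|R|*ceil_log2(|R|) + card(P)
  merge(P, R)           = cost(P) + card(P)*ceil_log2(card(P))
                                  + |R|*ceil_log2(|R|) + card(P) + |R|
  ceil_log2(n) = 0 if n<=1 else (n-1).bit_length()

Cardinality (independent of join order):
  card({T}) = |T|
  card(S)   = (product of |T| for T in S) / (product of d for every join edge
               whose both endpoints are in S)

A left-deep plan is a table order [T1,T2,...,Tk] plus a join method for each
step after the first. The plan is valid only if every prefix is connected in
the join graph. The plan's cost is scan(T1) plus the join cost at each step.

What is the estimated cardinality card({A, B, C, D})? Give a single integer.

Tables in S: A(500), B(50), C(120), D(60)
Edges inside S: D-A(d=6), D-B(d=2), B-C(d=25)
numerator = 500 * 50 * 120 * 60 = 180000000
denominator = 6 * 2 * 25 = 300
card(S) = 180000000 / 300 = 600000

600000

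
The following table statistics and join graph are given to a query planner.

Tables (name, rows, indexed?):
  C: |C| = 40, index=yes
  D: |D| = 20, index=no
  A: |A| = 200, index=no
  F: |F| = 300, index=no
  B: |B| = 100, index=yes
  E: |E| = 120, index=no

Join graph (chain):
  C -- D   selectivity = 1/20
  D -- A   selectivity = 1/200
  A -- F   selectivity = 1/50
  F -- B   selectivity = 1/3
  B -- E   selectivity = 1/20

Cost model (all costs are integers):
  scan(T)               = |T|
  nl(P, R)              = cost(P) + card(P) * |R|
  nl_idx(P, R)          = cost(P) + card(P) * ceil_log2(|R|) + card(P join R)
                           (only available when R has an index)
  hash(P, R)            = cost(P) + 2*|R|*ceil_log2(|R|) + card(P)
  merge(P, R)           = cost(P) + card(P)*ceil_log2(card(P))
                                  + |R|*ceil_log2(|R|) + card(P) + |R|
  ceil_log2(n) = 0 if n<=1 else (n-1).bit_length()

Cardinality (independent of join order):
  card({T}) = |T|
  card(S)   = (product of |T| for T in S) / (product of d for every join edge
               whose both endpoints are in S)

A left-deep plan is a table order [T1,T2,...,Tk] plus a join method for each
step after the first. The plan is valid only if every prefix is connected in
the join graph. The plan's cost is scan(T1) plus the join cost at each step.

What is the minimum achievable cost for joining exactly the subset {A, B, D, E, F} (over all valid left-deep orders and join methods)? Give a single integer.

10920

Selinger DP over subsets of {A,B,D,E,F}:
  {D}: scan cost=20, card=20
  {A}: scan cost=200, card=200
  {F}: scan cost=300, card=300
  {B}: scan cost=100, card=100
  {E}: scan cost=120, card=120
  {AD}: card=20; try (D,hash)→600, (A,merge)→1940, (D,merge)→2120, (A,hash)→3240, (A,nl)→4020, (D,nl)→4200; best=600 via (D,hash)
  {AF}: card=1200; try (A,hash)→3800, (F,merge)→5000, (A,merge)→5100, (F,hash)→5800, (F,nl)→60200, (A,nl)→60300; best=3800 via (A,hash)
  {BF}: card=10000; try (B,hash)→2000, (F,merge)→3900, (B,merge)→4100, (F,hash)→5600, (B,nl_idx)→12400, (F,nl)→30100 …(+1); best=2000 via (B,hash)
  {BE}: card=600; try (B,nl_idx)→1560, (B,hash)→1640, (E,merge)→1860, (E,hash)→1880, (B,merge)→1880, (E,nl)→12100 …(+1); best=1560 via (B,nl_idx)
  {ADF}: card=120; try (F,merge)→3720, (D,hash)→5200, (F,hash)→6020, (F,nl)→6600, (D,merge)→18320, (D,nl)→27800; best=3720 via (F,merge)
  {ABF}: card=40000; try (B,hash)→6400, (A,hash)→15200, (B,merge)→19000, (B,nl_idx)→52200, (B,nl)→123800, (A,merge)→153800 …(+1); best=6400 via (B,hash)
  {BEF}: card=60000; try (F,hash)→7560, (F,merge)→11160, (E,hash)→13680, (E,merge)→152960, (F,nl)→181560, (E,nl)→1202000; best=7560 via (F,hash)
  {ABDF}: card=4000; try (B,hash)→5240, (B,merge)→5480, (B,nl_idx)→8560, (B,nl)→15720, (D,hash)→46600, (D,merge)→686520 …(+1); best=5240 via (B,hash)
  {ABEF}: card=240000; try (E,hash)→48080, (A,hash)→70760, (E,merge)→687360, (A,merge)→1029360, (E,nl)→4806400, (A,nl)→12007560; best=48080 via (E,hash)
  {ABDEF}: card=24000; try (E,hash)→10920, (E,merge)→58200, (D,hash)→288280, (E,nl)→485240, (D,merge)→4608200, (D,nl)→4848080; best=10920 via (E,hash)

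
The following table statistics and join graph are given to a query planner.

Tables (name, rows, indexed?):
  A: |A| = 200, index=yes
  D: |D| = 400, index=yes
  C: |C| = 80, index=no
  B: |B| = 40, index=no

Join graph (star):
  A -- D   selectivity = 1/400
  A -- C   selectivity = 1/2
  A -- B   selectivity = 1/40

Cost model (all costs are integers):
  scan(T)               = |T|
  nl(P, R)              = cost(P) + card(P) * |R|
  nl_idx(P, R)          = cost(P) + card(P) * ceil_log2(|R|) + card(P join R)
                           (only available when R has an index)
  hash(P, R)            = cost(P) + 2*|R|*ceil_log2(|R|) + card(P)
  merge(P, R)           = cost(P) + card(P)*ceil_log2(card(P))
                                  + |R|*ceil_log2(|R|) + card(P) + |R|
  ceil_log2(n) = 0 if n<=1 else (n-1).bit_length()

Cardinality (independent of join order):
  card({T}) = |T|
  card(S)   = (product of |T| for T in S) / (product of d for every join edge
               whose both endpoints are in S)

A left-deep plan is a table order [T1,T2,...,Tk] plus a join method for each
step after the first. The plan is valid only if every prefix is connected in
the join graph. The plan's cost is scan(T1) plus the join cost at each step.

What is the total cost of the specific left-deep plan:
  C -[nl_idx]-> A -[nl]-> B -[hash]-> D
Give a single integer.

343920

step 1: scan C: cost=80, card=80
step 2: join A via nl_idx
    card(P join A) = 80*200/(2) = 8000
    cost = 80 + 80*8 + 8000 = 8720
step 3: join B via nl
    card(P join B) = 8000*40/(40) = 8000
    cost = 8720 + 8000*40 = 328720
step 4: join D via hash
    card(P join D) = 8000*400/(400) = 8000
    cost = 328720 + 2*400*9 + 8000 = 343920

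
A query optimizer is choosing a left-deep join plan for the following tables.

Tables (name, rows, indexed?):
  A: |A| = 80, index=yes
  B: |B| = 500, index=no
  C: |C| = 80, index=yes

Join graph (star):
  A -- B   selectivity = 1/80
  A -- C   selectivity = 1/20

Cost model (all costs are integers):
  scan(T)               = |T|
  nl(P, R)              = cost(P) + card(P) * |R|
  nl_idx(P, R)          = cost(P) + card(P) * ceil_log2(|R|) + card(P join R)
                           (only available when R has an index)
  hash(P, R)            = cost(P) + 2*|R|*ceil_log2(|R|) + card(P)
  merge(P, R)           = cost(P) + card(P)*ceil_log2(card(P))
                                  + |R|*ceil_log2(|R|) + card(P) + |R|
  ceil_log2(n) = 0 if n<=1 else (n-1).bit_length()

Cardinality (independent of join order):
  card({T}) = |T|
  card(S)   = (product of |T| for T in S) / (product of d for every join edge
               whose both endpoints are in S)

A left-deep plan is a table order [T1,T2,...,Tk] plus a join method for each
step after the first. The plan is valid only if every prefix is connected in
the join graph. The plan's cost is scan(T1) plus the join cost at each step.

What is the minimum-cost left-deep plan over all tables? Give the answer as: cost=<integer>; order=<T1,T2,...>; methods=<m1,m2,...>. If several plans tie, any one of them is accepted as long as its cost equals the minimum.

cost=3740; order=B,A,C; methods=hash,hash

Selinger DP (subsets sized 1..n):
  {A}: scan cost=80, card=80
  {B}: scan cost=500, card=500
  {C}: scan cost=80, card=80
  {AB}: card=500; try (A,hash)→2120, (A,nl_idx)→4500, (B,merge)→5720, (A,merge)→6140, (B,hash)→9160, (B,nl)→40080 …(+1); best=2120 via (A,hash)
  {AC}: card=320; try (C,nl_idx)→960, (A,nl_idx)→960, (C,hash)→1280, (A,hash)→1280, (C,merge)→1360, (A,merge)→1360 …(+2); best=960 via (C,nl_idx)
  {ABC}: card=2000; try (C,hash)→3740, (C,nl_idx)→7620, (C,merge)→7760, (B,merge)→9160, (B,hash)→10280, (C,nl)→42120 …(+1); best=3740 via (C,hash)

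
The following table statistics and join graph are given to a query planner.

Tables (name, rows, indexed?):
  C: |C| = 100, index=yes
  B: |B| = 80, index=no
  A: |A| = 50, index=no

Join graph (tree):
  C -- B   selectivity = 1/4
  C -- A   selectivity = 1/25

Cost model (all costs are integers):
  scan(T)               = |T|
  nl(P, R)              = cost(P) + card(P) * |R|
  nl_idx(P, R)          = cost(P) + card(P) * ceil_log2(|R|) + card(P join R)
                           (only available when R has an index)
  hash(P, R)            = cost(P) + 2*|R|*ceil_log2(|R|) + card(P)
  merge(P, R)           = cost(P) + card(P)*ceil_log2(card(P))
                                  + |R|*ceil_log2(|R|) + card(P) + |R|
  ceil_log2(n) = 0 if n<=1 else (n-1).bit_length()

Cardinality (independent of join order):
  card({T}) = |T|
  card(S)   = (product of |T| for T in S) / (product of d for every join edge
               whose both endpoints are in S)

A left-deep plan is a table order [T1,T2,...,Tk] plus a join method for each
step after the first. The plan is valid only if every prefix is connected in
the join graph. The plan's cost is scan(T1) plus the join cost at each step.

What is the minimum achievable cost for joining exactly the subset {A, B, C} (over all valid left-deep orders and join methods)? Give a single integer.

1920

Selinger DP over subsets of {A,B,C}:
  {C}: scan cost=100, card=100
  {B}: scan cost=80, card=80
  {A}: scan cost=50, card=50
  {BC}: card=2000; try (B,hash)→1320, (C,merge)→1520, (B,merge)→1540, (C,hash)→1560, (C,nl_idx)→2640, (C,nl)→8080 …(+1); best=1320 via (B,hash)
  {AC}: card=200; try (C,nl_idx)→600, (A,hash)→800, (C,merge)→1200, (A,merge)→1250, (C,hash)→1500, (C,nl)→5050 …(+1); best=600 via (C,nl_idx)
  {ABC}: card=4000; try (B,hash)→1920, (B,merge)→3040, (A,hash)→3920, (B,nl)→16600, (A,merge)→25670, (A,nl)→101320; best=1920 via (B,hash)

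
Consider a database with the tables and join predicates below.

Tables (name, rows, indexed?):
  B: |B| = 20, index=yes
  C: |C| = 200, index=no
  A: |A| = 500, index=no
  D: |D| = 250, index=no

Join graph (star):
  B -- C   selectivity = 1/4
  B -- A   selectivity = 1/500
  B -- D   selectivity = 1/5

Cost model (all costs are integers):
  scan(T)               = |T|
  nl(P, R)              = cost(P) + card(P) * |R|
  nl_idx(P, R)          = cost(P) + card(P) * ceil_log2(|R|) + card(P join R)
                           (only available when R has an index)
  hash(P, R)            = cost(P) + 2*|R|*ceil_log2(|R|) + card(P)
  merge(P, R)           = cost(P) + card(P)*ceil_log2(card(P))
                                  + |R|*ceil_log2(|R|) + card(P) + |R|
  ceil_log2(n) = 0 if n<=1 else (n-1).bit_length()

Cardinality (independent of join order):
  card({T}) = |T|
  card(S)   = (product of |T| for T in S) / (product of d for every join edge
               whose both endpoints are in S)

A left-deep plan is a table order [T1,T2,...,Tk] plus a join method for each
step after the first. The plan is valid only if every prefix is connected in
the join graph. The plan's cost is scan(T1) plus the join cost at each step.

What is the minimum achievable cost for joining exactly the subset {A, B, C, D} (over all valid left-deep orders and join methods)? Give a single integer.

7770

Selinger DP over subsets of {A,B,C,D}:
  {B}: scan cost=20, card=20
  {C}: scan cost=200, card=200
  {A}: scan cost=500, card=500
  {D}: scan cost=250, card=250
  {BC}: card=1000; try (B,hash)→600, (C,merge)→1940, (B,merge)→2120, (B,nl_idx)→2200, (C,hash)→3240, (C,nl)→4020 …(+1); best=600 via (B,hash)
  {AB}: card=20; try (B,hash)→1200, (B,nl_idx)→3020, (A,merge)→5140, (B,merge)→5620, (A,hash)→9040, (A,nl)→10020 …(+1); best=1200 via (B,hash)
  {BD}: card=1000; try (B,hash)→700, (D,merge)→2390, (B,nl_idx)→2500, (B,merge)→2620, (D,hash)→4040, (D,nl)→5020 …(+1); best=700 via (B,hash)
  {ABC}: card=1000; try (C,merge)→3120, (C,hash)→4420, (C,nl)→5200, (A,hash)→10600, (A,merge)→16600, (A,nl)→500600; best=3120 via (C,merge)
  {BCD}: card=50000; try (C,hash)→4900, (D,hash)→5600, (C,merge)→13500, (D,merge)→13850, (C,nl)→200700, (D,nl)→250600; best=4900 via (C,hash)
  {ABD}: card=1000; try (D,merge)→3570, (D,hash)→5220, (D,nl)→6200, (A,hash)→10700, (A,merge)→16700, (A,nl)→500700; best=3570 via (D,merge)
  {ABCD}: card=50000; try (C,hash)→7770, (D,hash)→8120, (D,merge)→16370, (C,merge)→16370, (A,hash)→63900, (C,nl)→203570 …(+3); best=7770 via (C,hash)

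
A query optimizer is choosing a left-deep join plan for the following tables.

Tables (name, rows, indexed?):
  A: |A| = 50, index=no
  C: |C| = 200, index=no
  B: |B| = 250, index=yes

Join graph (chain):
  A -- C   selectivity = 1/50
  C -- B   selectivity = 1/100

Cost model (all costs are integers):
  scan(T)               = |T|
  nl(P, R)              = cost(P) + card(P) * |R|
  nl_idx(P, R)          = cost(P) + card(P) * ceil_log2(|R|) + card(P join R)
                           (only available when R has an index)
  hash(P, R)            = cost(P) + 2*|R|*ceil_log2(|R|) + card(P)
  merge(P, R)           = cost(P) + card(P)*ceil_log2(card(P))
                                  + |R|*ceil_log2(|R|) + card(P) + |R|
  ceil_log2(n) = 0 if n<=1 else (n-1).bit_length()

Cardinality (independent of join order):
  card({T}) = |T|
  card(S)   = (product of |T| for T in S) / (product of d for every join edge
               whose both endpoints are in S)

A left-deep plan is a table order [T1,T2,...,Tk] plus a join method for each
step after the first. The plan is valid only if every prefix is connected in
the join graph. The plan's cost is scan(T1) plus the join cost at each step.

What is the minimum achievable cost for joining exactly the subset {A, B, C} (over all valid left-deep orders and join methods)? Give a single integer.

3100

Selinger DP over subsets of {A,B,C}:
  {A}: scan cost=50, card=50
  {C}: scan cost=200, card=200
  {B}: scan cost=250, card=250
  {AC}: card=200; try (A,hash)→1000, (C,merge)→2200, (A,merge)→2350, (C,hash)→3300, (C,nl)→10050, (A,nl)→10200; best=1000 via (A,hash)
  {BC}: card=500; try (B,nl_idx)→2300, (C,hash)→3700, (B,merge)→4250, (C,merge)→4300, (B,hash)→4400, (B,nl)→50200 …(+1); best=2300 via (B,nl_idx)
  {ABC}: card=500; try (B,nl_idx)→3100, (A,hash)→3400, (B,merge)→5050, (B,hash)→5200, (A,merge)→7650, (A,nl)→27300 …(+1); best=3100 via (B,nl_idx)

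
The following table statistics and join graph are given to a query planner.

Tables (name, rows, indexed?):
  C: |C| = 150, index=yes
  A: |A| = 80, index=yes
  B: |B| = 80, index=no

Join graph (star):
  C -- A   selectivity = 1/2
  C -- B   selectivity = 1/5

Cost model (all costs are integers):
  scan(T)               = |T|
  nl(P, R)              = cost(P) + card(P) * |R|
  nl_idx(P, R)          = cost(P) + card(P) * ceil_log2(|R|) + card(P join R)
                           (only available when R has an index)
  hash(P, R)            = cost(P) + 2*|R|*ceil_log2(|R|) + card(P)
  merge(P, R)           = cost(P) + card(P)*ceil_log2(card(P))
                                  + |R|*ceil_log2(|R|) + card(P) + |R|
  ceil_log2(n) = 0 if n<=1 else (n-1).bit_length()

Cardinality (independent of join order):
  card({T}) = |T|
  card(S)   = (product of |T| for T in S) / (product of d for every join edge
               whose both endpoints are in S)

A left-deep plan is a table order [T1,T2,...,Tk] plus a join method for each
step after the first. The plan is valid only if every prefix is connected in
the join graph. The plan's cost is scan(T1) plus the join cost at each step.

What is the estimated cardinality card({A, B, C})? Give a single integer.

96000

Tables in S: A(80), B(80), C(150)
Edges inside S: C-A(d=2), C-B(d=5)
numerator = 80 * 80 * 150 = 960000
denominator = 2 * 5 = 10
card(S) = 960000 / 10 = 96000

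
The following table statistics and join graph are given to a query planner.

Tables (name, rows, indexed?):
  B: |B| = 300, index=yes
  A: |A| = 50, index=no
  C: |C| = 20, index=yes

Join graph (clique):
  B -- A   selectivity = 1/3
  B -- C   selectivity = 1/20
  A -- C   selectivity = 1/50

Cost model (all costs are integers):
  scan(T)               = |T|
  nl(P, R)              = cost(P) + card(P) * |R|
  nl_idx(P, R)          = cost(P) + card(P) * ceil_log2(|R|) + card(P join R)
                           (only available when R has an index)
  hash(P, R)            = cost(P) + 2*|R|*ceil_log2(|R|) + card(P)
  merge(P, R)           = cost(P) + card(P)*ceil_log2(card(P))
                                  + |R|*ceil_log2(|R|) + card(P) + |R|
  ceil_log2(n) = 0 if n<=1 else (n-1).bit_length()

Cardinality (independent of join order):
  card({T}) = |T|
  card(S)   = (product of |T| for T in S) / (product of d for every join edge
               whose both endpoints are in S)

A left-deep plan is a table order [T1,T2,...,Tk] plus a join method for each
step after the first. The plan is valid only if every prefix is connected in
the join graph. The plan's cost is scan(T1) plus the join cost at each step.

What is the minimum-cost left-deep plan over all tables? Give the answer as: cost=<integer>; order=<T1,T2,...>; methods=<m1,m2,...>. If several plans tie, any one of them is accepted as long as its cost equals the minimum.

cost=580; order=A,C,B; methods=hash,nl_idx

Selinger DP (subsets sized 1..n):
  {B}: scan cost=300, card=300
  {A}: scan cost=50, card=50
  {C}: scan cost=20, card=20
  {AB}: card=5000; try (A,hash)→1200, (B,merge)→3400, (A,merge)→3650, (B,hash)→5500, (B,nl_idx)→5500, (B,nl)→15050 …(+1); best=1200 via (A,hash)
  {BC}: card=300; try (B,nl_idx)→500, (C,hash)→800, (C,nl_idx)→2100, (B,merge)→3140, (C,merge)→3420, (B,hash)→5440 …(+2); best=500 via (B,nl_idx)
  {AC}: card=20; try (C,hash)→300, (C,nl_idx)→320, (A,merge)→490, (C,merge)→520, (A,hash)→640, (A,nl)→1020 …(+1); best=300 via (C,hash)
  {ABC}: card=100; try (B,nl_idx)→580, (A,hash)→1400, (B,merge)→3420, (A,merge)→3850, (B,hash)→5720, (B,nl)→6300 …(+5); best=580 via (B,nl_idx)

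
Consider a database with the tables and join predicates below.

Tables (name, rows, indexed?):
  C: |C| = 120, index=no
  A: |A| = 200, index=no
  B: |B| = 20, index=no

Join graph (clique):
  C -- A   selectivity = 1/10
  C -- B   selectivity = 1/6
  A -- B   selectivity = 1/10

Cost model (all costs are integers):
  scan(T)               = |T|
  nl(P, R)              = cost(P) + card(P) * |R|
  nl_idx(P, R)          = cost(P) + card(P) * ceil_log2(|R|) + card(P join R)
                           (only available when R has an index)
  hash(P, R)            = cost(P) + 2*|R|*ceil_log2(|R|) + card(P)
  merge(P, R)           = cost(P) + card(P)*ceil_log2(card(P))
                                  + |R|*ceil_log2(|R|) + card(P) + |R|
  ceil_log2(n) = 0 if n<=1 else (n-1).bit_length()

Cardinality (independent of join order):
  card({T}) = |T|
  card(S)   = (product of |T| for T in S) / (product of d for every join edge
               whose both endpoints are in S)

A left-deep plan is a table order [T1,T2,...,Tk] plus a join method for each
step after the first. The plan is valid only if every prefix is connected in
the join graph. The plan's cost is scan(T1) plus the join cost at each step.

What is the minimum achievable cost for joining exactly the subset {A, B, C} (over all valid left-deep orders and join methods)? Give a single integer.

Selinger DP over subsets of {A,B,C}:
  {C}: scan cost=120, card=120
  {A}: scan cost=200, card=200
  {B}: scan cost=20, card=20
  {AC}: card=2400; try (C,hash)→2080, (A,merge)→2880, (C,merge)→2960, (A,hash)→3440, (A,nl)→24120, (C,nl)→24200; best=2080 via (C,hash)
  {BC}: card=400; try (B,hash)→440, (C,merge)→1100, (B,merge)→1200, (C,hash)→1720, (C,nl)→2420, (B,nl)→2520; best=440 via (B,hash)
  {AB}: card=400; try (B,hash)→600, (A,merge)→1940, (B,merge)→2120, (A,hash)→3240, (A,nl)→4020, (B,nl)→4200; best=600 via (B,hash)
  {ABC}: card=800; try (C,hash)→2680, (A,hash)→4040, (B,hash)→4680, (C,merge)→5560, (A,merge)→6240, (B,merge)→33400 …(+3); best=2680 via (C,hash)

2680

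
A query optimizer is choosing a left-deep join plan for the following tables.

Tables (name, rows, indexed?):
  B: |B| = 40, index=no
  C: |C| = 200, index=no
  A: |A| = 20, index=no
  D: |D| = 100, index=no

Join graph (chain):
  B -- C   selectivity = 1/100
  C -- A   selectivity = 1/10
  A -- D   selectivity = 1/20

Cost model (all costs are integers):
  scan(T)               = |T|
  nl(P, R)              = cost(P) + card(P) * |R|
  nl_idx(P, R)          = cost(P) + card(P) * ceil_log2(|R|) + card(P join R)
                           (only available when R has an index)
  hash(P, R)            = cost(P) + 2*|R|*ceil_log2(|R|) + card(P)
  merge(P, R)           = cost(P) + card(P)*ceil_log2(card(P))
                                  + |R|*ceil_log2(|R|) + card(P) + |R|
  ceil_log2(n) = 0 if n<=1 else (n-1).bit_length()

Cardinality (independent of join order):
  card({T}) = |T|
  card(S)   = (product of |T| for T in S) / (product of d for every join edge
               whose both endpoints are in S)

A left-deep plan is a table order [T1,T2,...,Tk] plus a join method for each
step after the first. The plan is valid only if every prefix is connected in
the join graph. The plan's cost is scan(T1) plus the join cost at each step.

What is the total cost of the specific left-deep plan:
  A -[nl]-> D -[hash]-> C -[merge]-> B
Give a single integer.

29600

step 1: scan A: cost=20, card=20
step 2: join D via nl
    card(P join D) = 20*100/(20) = 100
    cost = 20 + 20*100 = 2020
step 3: join C via hash
    card(P join C) = 100*200/(10) = 2000
    cost = 2020 + 2*200*8 + 100 = 5320
step 4: join B via merge
    card(P join B) = 2000*40/(100) = 800
    cost = 5320 + 2000*11 + 40*6 + 2000 + 40 = 29600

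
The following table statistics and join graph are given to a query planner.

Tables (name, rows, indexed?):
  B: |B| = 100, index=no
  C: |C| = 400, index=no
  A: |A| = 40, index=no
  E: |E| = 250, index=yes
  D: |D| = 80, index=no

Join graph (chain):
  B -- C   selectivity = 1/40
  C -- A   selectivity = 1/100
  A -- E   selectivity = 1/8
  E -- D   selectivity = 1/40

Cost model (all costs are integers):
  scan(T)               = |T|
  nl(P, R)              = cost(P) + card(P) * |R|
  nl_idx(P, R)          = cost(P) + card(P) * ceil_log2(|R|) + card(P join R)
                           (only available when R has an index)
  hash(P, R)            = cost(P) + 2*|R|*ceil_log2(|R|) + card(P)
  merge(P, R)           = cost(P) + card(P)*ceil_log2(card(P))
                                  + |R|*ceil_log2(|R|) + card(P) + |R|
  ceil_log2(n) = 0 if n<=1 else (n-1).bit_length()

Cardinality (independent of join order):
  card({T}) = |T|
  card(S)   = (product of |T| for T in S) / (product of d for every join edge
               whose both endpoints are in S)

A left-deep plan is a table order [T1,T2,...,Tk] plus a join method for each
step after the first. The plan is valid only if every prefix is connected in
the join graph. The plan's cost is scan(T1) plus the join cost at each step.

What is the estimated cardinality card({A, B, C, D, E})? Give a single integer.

Tables in S: A(40), B(100), C(400), D(80), E(250)
Edges inside S: B-C(d=40), C-A(d=100), A-E(d=8), E-D(d=40)
numerator = 40 * 100 * 400 * 80 * 250 = 32000000000
denominator = 40 * 100 * 8 * 40 = 1280000
card(S) = 32000000000 / 1280000 = 25000

25000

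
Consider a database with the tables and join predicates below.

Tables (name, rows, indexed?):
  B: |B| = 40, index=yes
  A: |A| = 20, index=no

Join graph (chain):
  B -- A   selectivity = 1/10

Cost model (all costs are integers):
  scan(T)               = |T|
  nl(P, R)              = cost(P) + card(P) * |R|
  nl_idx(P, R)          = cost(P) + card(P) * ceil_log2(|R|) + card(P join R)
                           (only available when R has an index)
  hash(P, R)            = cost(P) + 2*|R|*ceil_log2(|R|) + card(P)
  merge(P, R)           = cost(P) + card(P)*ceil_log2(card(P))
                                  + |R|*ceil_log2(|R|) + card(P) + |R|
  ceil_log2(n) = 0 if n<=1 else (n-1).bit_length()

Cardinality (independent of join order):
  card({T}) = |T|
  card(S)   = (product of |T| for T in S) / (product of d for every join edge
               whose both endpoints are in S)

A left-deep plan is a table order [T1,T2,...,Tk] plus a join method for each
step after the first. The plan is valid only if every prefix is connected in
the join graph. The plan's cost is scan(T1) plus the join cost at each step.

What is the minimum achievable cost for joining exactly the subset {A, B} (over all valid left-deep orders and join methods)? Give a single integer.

220

Selinger DP over subsets of {A,B}:
  {B}: scan cost=40, card=40
  {A}: scan cost=20, card=20
  {AB}: card=80; try (B,nl_idx)→220, (A,hash)→280, (B,merge)→420, (A,merge)→440, (B,hash)→520, (B,nl)→820 …(+1); best=220 via (B,nl_idx)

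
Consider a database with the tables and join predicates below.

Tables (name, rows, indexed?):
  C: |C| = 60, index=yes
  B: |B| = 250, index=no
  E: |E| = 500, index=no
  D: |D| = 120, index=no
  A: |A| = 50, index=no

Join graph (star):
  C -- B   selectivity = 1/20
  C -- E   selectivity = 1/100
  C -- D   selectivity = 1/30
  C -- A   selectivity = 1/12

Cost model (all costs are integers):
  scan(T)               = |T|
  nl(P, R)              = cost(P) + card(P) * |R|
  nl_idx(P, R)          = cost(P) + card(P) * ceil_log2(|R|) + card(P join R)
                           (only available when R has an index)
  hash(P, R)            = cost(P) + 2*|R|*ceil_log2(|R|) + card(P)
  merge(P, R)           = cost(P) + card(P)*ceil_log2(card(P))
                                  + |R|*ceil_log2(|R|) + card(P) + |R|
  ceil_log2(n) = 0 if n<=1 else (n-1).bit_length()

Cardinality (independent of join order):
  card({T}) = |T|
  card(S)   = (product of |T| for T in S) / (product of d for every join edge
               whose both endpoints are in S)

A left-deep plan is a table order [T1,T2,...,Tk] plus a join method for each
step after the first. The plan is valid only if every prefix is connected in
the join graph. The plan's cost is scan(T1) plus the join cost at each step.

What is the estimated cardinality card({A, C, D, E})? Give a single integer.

5000

Tables in S: A(50), C(60), D(120), E(500)
Edges inside S: C-E(d=100), C-D(d=30), C-A(d=12)
numerator = 50 * 60 * 120 * 500 = 180000000
denominator = 100 * 30 * 12 = 36000
card(S) = 180000000 / 36000 = 5000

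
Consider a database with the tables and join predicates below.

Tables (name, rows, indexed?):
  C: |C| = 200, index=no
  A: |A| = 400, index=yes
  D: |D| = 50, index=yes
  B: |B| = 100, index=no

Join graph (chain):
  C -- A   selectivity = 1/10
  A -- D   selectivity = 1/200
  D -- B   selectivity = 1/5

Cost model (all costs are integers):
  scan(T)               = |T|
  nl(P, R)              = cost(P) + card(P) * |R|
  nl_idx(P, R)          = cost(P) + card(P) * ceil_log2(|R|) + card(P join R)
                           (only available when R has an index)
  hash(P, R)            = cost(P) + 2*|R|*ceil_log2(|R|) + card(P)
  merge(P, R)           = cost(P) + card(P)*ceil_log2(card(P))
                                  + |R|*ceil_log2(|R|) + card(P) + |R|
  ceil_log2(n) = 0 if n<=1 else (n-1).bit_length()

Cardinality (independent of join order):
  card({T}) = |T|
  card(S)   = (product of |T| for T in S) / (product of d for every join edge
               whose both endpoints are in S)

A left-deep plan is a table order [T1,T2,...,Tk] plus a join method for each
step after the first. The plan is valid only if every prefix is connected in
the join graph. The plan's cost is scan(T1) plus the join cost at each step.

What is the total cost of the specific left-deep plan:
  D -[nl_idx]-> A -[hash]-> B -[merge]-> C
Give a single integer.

step 1: scan D: cost=50, card=50
step 2: join A via nl_idx
    card(P join A) = 50*400/(200) = 100
    cost = 50 + 50*9 + 100 = 600
step 3: join B via hash
    card(P join B) = 100*100/(5) = 2000
    cost = 600 + 2*100*7 + 100 = 2100
step 4: join C via merge
    card(P join C) = 2000*200/(10) = 40000
    cost = 2100 + 2000*11 + 200*8 + 2000 + 200 = 27900

27900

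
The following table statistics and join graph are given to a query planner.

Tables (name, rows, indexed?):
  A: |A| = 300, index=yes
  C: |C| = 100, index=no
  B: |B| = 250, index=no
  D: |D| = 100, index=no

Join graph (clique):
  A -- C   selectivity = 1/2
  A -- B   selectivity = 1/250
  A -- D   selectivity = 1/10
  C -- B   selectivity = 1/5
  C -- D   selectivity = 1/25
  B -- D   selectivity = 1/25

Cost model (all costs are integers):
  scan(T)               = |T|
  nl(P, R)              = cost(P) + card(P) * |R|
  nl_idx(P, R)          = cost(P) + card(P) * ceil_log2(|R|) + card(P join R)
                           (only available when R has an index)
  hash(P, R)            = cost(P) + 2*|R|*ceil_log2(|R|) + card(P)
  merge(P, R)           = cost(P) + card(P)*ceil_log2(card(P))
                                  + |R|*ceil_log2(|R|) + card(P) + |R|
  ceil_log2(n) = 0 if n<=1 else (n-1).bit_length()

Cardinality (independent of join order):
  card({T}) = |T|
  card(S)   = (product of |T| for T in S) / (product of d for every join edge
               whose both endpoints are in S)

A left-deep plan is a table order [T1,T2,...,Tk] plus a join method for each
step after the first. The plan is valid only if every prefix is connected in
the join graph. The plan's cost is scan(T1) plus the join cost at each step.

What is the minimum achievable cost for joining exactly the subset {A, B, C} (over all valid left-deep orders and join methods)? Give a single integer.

4500

Selinger DP over subsets of {A,B,C}:
  {A}: scan cost=300, card=300
  {C}: scan cost=100, card=100
  {B}: scan cost=250, card=250
  {AC}: card=15000; try (C,hash)→2000, (A,merge)→3900, (C,merge)→4100, (A,hash)→5600, (A,nl_idx)→16000, (A,nl)→30100 …(+1); best=2000 via (C,hash)
  {AB}: card=300; try (A,nl_idx)→2800, (B,hash)→4600, (A,merge)→5500, (B,merge)→5550, (A,hash)→5900, (A,nl)→75250 …(+1); best=2800 via (A,nl_idx)
  {BC}: card=5000; try (C,hash)→1900, (B,merge)→3150, (C,merge)→3300, (B,hash)→4200, (B,nl)→25100, (C,nl)→25250; best=1900 via (C,hash)
  {ABC}: card=3000; try (C,hash)→4500, (C,merge)→6600, (A,hash)→12300, (B,hash)→21000, (C,nl)→32800, (A,nl_idx)→49900 …(+4); best=4500 via (C,hash)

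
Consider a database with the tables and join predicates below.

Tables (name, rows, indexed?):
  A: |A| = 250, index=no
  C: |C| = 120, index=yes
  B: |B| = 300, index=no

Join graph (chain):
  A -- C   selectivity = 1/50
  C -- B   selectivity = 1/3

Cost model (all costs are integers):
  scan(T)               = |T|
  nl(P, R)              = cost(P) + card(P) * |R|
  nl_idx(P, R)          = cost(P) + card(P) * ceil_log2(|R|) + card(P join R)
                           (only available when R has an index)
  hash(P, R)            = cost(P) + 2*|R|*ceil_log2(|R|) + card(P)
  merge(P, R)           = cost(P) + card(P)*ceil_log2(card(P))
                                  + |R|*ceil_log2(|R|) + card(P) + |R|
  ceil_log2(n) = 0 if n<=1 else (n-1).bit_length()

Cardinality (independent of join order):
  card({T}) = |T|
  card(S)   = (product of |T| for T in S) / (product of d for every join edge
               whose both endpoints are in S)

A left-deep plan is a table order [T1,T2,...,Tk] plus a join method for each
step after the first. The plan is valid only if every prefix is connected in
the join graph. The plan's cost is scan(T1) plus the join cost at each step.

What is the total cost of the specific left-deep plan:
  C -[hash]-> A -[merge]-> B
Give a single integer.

step 1: scan C: cost=120, card=120
step 2: join A via hash
    card(P join A) = 120*250/(50) = 600
    cost = 120 + 2*250*8 + 120 = 4240
step 3: join B via merge
    card(P join B) = 600*300/(3) = 60000
    cost = 4240 + 600*10 + 300*9 + 600 + 300 = 13840

13840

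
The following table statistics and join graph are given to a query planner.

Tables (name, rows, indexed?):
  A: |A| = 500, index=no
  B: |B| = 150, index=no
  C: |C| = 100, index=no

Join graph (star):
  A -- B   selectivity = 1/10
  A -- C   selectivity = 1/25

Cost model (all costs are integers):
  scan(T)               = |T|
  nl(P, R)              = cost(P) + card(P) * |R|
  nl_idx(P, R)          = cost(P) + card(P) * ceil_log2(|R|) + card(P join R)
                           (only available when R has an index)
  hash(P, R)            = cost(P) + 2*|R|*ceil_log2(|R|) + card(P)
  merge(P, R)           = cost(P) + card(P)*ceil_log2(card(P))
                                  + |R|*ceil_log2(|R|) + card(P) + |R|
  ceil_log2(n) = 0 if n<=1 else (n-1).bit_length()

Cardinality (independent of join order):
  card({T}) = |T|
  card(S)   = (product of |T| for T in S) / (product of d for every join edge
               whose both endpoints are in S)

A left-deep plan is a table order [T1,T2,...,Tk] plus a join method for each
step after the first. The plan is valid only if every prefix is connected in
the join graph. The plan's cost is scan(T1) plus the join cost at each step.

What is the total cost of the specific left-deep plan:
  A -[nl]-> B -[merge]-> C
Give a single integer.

step 1: scan A: cost=500, card=500
step 2: join B via nl
    card(P join B) = 500*150/(10) = 7500
    cost = 500 + 500*150 = 75500
step 3: join C via merge
    card(P join C) = 7500*100/(25) = 30000
    cost = 75500 + 7500*13 + 100*7 + 7500 + 100 = 181300

181300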